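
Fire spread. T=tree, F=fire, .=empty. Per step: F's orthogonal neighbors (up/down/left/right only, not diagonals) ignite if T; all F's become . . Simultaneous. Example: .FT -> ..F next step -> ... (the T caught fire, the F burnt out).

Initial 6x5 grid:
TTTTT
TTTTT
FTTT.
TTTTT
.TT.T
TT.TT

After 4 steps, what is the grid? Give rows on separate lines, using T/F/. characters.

Step 1: 3 trees catch fire, 1 burn out
  TTTTT
  FTTTT
  .FTT.
  FTTTT
  .TT.T
  TT.TT
Step 2: 4 trees catch fire, 3 burn out
  FTTTT
  .FTTT
  ..FT.
  .FTTT
  .TT.T
  TT.TT
Step 3: 5 trees catch fire, 4 burn out
  .FTTT
  ..FTT
  ...F.
  ..FTT
  .FT.T
  TT.TT
Step 4: 5 trees catch fire, 5 burn out
  ..FTT
  ...FT
  .....
  ...FT
  ..F.T
  TF.TT

..FTT
...FT
.....
...FT
..F.T
TF.TT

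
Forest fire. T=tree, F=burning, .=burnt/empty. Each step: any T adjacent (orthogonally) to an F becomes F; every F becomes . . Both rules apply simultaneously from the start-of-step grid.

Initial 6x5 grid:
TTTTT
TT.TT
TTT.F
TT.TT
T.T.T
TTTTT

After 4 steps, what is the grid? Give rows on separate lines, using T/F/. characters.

Step 1: 2 trees catch fire, 1 burn out
  TTTTT
  TT.TF
  TTT..
  TT.TF
  T.T.T
  TTTTT
Step 2: 4 trees catch fire, 2 burn out
  TTTTF
  TT.F.
  TTT..
  TT.F.
  T.T.F
  TTTTT
Step 3: 2 trees catch fire, 4 burn out
  TTTF.
  TT...
  TTT..
  TT...
  T.T..
  TTTTF
Step 4: 2 trees catch fire, 2 burn out
  TTF..
  TT...
  TTT..
  TT...
  T.T..
  TTTF.

TTF..
TT...
TTT..
TT...
T.T..
TTTF.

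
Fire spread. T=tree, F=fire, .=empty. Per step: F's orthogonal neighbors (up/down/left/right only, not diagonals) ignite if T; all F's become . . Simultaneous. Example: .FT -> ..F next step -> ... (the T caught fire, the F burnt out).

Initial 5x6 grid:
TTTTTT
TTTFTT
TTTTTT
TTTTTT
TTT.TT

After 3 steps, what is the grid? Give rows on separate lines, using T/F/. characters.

Step 1: 4 trees catch fire, 1 burn out
  TTTFTT
  TTF.FT
  TTTFTT
  TTTTTT
  TTT.TT
Step 2: 7 trees catch fire, 4 burn out
  TTF.FT
  TF...F
  TTF.FT
  TTTFTT
  TTT.TT
Step 3: 7 trees catch fire, 7 burn out
  TF...F
  F.....
  TF...F
  TTF.FT
  TTT.TT

TF...F
F.....
TF...F
TTF.FT
TTT.TT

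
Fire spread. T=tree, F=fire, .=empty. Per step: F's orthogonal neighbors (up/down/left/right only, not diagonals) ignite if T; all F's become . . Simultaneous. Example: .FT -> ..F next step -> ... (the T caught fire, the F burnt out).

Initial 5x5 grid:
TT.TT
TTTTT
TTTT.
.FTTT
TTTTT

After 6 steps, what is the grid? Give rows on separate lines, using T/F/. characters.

Step 1: 3 trees catch fire, 1 burn out
  TT.TT
  TTTTT
  TFTT.
  ..FTT
  TFTTT
Step 2: 6 trees catch fire, 3 burn out
  TT.TT
  TFTTT
  F.FT.
  ...FT
  F.FTT
Step 3: 6 trees catch fire, 6 burn out
  TF.TT
  F.FTT
  ...F.
  ....F
  ...FT
Step 4: 3 trees catch fire, 6 burn out
  F..TT
  ...FT
  .....
  .....
  ....F
Step 5: 2 trees catch fire, 3 burn out
  ...FT
  ....F
  .....
  .....
  .....
Step 6: 1 trees catch fire, 2 burn out
  ....F
  .....
  .....
  .....
  .....

....F
.....
.....
.....
.....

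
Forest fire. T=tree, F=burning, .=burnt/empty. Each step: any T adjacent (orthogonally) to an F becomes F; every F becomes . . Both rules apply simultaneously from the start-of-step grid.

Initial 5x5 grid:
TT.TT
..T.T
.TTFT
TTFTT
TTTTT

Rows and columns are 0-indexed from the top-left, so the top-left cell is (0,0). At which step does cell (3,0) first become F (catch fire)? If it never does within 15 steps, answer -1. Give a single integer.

Step 1: cell (3,0)='T' (+5 fires, +2 burnt)
Step 2: cell (3,0)='F' (+7 fires, +5 burnt)
  -> target ignites at step 2
Step 3: cell (3,0)='.' (+3 fires, +7 burnt)
Step 4: cell (3,0)='.' (+1 fires, +3 burnt)
Step 5: cell (3,0)='.' (+0 fires, +1 burnt)
  fire out at step 5

2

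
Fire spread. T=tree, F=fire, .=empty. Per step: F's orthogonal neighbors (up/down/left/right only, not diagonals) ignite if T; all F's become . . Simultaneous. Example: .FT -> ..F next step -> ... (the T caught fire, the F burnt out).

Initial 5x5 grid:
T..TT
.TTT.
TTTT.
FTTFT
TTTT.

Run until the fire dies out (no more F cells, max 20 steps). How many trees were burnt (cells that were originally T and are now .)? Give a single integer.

Answer: 16

Derivation:
Step 1: +7 fires, +2 burnt (F count now 7)
Step 2: +5 fires, +7 burnt (F count now 5)
Step 3: +3 fires, +5 burnt (F count now 3)
Step 4: +1 fires, +3 burnt (F count now 1)
Step 5: +0 fires, +1 burnt (F count now 0)
Fire out after step 5
Initially T: 17, now '.': 24
Total burnt (originally-T cells now '.'): 16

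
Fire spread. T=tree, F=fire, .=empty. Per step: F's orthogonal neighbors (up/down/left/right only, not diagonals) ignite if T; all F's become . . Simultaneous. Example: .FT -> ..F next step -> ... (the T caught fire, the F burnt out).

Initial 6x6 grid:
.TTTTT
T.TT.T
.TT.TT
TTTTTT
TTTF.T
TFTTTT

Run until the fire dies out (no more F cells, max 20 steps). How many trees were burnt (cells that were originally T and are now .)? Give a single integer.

Step 1: +6 fires, +2 burnt (F count now 6)
Step 2: +5 fires, +6 burnt (F count now 5)
Step 3: +6 fires, +5 burnt (F count now 6)
Step 4: +3 fires, +6 burnt (F count now 3)
Step 5: +3 fires, +3 burnt (F count now 3)
Step 6: +3 fires, +3 burnt (F count now 3)
Step 7: +1 fires, +3 burnt (F count now 1)
Step 8: +0 fires, +1 burnt (F count now 0)
Fire out after step 8
Initially T: 28, now '.': 35
Total burnt (originally-T cells now '.'): 27

Answer: 27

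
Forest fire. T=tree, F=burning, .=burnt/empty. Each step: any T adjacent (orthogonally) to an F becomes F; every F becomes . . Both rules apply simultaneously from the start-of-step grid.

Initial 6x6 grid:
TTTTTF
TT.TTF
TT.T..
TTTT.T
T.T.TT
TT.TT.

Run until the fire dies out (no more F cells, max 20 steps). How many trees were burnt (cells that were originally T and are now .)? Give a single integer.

Answer: 20

Derivation:
Step 1: +2 fires, +2 burnt (F count now 2)
Step 2: +2 fires, +2 burnt (F count now 2)
Step 3: +2 fires, +2 burnt (F count now 2)
Step 4: +2 fires, +2 burnt (F count now 2)
Step 5: +3 fires, +2 burnt (F count now 3)
Step 6: +4 fires, +3 burnt (F count now 4)
Step 7: +2 fires, +4 burnt (F count now 2)
Step 8: +1 fires, +2 burnt (F count now 1)
Step 9: +1 fires, +1 burnt (F count now 1)
Step 10: +1 fires, +1 burnt (F count now 1)
Step 11: +0 fires, +1 burnt (F count now 0)
Fire out after step 11
Initially T: 25, now '.': 31
Total burnt (originally-T cells now '.'): 20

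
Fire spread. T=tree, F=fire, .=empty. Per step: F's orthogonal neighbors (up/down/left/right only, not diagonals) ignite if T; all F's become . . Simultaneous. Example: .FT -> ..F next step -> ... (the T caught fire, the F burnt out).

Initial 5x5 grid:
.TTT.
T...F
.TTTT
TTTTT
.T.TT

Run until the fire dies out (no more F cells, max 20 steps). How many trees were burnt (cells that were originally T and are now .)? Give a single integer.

Answer: 12

Derivation:
Step 1: +1 fires, +1 burnt (F count now 1)
Step 2: +2 fires, +1 burnt (F count now 2)
Step 3: +3 fires, +2 burnt (F count now 3)
Step 4: +3 fires, +3 burnt (F count now 3)
Step 5: +1 fires, +3 burnt (F count now 1)
Step 6: +2 fires, +1 burnt (F count now 2)
Step 7: +0 fires, +2 burnt (F count now 0)
Fire out after step 7
Initially T: 16, now '.': 21
Total burnt (originally-T cells now '.'): 12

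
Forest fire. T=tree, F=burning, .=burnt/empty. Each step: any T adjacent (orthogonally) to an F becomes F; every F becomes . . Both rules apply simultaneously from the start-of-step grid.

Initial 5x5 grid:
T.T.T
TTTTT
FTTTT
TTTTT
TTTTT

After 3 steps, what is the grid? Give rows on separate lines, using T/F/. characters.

Step 1: 3 trees catch fire, 1 burn out
  T.T.T
  FTTTT
  .FTTT
  FTTTT
  TTTTT
Step 2: 5 trees catch fire, 3 burn out
  F.T.T
  .FTTT
  ..FTT
  .FTTT
  FTTTT
Step 3: 4 trees catch fire, 5 burn out
  ..T.T
  ..FTT
  ...FT
  ..FTT
  .FTTT

..T.T
..FTT
...FT
..FTT
.FTTT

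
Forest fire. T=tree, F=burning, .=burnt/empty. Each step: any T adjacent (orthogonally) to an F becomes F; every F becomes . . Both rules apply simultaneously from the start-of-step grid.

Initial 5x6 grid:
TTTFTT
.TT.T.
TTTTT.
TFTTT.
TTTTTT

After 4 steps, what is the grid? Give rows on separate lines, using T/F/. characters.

Step 1: 6 trees catch fire, 2 burn out
  TTF.FT
  .TT.T.
  TFTTT.
  F.FTT.
  TFTTTT
Step 2: 10 trees catch fire, 6 burn out
  TF...F
  .FF.F.
  F.FTT.
  ...FT.
  F.FTTT
Step 3: 5 trees catch fire, 10 burn out
  F.....
  ......
  ...FF.
  ....F.
  ...FTT
Step 4: 1 trees catch fire, 5 burn out
  ......
  ......
  ......
  ......
  ....FT

......
......
......
......
....FT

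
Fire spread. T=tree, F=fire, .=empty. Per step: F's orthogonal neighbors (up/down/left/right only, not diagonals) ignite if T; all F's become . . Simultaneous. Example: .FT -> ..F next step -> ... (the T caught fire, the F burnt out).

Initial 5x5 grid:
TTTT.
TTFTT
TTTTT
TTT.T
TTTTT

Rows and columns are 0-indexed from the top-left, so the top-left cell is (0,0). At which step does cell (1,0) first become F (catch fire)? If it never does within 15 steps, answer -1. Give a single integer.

Step 1: cell (1,0)='T' (+4 fires, +1 burnt)
Step 2: cell (1,0)='F' (+7 fires, +4 burnt)
  -> target ignites at step 2
Step 3: cell (1,0)='.' (+5 fires, +7 burnt)
Step 4: cell (1,0)='.' (+4 fires, +5 burnt)
Step 5: cell (1,0)='.' (+2 fires, +4 burnt)
Step 6: cell (1,0)='.' (+0 fires, +2 burnt)
  fire out at step 6

2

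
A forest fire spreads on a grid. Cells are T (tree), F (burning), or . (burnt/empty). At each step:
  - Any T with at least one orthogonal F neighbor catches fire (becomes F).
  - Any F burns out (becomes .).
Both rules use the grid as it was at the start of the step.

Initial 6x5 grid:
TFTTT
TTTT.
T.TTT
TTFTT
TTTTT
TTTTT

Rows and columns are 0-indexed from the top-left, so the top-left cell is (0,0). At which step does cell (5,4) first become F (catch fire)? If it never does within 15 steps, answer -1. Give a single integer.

Step 1: cell (5,4)='T' (+7 fires, +2 burnt)
Step 2: cell (5,4)='T' (+9 fires, +7 burnt)
Step 3: cell (5,4)='T' (+8 fires, +9 burnt)
Step 4: cell (5,4)='F' (+2 fires, +8 burnt)
  -> target ignites at step 4
Step 5: cell (5,4)='.' (+0 fires, +2 burnt)
  fire out at step 5

4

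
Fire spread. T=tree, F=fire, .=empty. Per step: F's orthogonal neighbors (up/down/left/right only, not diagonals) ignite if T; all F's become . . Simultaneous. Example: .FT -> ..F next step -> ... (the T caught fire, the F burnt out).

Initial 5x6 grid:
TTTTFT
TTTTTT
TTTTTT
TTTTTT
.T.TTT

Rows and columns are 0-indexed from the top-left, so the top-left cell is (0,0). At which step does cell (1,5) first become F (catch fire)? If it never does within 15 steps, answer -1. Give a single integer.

Step 1: cell (1,5)='T' (+3 fires, +1 burnt)
Step 2: cell (1,5)='F' (+4 fires, +3 burnt)
  -> target ignites at step 2
Step 3: cell (1,5)='.' (+5 fires, +4 burnt)
Step 4: cell (1,5)='.' (+6 fires, +5 burnt)
Step 5: cell (1,5)='.' (+5 fires, +6 burnt)
Step 6: cell (1,5)='.' (+2 fires, +5 burnt)
Step 7: cell (1,5)='.' (+2 fires, +2 burnt)
Step 8: cell (1,5)='.' (+0 fires, +2 burnt)
  fire out at step 8

2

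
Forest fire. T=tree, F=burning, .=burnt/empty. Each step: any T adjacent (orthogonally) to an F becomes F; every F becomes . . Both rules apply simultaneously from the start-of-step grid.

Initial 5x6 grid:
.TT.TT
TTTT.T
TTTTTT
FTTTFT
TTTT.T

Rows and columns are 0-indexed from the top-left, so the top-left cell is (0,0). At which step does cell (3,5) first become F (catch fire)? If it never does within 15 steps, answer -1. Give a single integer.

Step 1: cell (3,5)='F' (+6 fires, +2 burnt)
  -> target ignites at step 1
Step 2: cell (3,5)='.' (+8 fires, +6 burnt)
Step 3: cell (3,5)='.' (+5 fires, +8 burnt)
Step 4: cell (3,5)='.' (+3 fires, +5 burnt)
Step 5: cell (3,5)='.' (+2 fires, +3 burnt)
Step 6: cell (3,5)='.' (+0 fires, +2 burnt)
  fire out at step 6

1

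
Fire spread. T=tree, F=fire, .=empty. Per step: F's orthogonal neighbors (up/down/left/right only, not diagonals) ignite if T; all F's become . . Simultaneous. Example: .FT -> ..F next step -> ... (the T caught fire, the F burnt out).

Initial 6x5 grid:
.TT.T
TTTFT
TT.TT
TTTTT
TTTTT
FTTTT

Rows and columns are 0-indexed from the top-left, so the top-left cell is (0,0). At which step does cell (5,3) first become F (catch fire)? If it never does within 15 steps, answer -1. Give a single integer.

Step 1: cell (5,3)='T' (+5 fires, +2 burnt)
Step 2: cell (5,3)='T' (+8 fires, +5 burnt)
Step 3: cell (5,3)='F' (+10 fires, +8 burnt)
  -> target ignites at step 3
Step 4: cell (5,3)='.' (+2 fires, +10 burnt)
Step 5: cell (5,3)='.' (+0 fires, +2 burnt)
  fire out at step 5

3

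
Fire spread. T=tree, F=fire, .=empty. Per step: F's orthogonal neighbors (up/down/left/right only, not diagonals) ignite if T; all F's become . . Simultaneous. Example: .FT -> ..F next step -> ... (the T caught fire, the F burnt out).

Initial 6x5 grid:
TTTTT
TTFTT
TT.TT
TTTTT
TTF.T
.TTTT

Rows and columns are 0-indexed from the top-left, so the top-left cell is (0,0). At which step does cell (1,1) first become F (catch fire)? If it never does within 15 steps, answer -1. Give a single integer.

Step 1: cell (1,1)='F' (+6 fires, +2 burnt)
  -> target ignites at step 1
Step 2: cell (1,1)='.' (+11 fires, +6 burnt)
Step 3: cell (1,1)='.' (+7 fires, +11 burnt)
Step 4: cell (1,1)='.' (+1 fires, +7 burnt)
Step 5: cell (1,1)='.' (+0 fires, +1 burnt)
  fire out at step 5

1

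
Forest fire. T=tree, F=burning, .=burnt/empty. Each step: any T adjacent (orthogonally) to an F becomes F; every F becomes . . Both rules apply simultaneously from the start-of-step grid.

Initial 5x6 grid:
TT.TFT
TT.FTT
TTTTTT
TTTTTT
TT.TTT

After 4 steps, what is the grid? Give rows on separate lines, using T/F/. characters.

Step 1: 4 trees catch fire, 2 burn out
  TT.F.F
  TT..FT
  TTTFTT
  TTTTTT
  TT.TTT
Step 2: 4 trees catch fire, 4 burn out
  TT....
  TT...F
  TTF.FT
  TTTFTT
  TT.TTT
Step 3: 5 trees catch fire, 4 burn out
  TT....
  TT....
  TF...F
  TTF.FT
  TT.FTT
Step 4: 5 trees catch fire, 5 burn out
  TT....
  TF....
  F.....
  TF...F
  TT..FT

TT....
TF....
F.....
TF...F
TT..FT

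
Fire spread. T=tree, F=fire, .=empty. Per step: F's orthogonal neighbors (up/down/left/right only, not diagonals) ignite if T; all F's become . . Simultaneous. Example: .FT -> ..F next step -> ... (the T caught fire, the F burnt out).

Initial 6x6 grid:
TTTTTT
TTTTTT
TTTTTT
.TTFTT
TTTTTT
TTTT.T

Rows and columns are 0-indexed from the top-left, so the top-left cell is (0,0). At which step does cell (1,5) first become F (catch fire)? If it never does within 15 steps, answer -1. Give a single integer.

Step 1: cell (1,5)='T' (+4 fires, +1 burnt)
Step 2: cell (1,5)='T' (+8 fires, +4 burnt)
Step 3: cell (1,5)='T' (+8 fires, +8 burnt)
Step 4: cell (1,5)='F' (+8 fires, +8 burnt)
  -> target ignites at step 4
Step 5: cell (1,5)='.' (+4 fires, +8 burnt)
Step 6: cell (1,5)='.' (+1 fires, +4 burnt)
Step 7: cell (1,5)='.' (+0 fires, +1 burnt)
  fire out at step 7

4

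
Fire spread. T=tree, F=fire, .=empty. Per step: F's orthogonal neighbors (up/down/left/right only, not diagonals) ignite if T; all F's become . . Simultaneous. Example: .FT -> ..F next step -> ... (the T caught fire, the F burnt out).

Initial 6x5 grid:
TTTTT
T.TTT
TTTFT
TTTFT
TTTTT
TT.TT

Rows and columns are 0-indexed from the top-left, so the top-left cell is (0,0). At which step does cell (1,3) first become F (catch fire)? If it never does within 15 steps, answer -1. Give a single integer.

Step 1: cell (1,3)='F' (+6 fires, +2 burnt)
  -> target ignites at step 1
Step 2: cell (1,3)='.' (+8 fires, +6 burnt)
Step 3: cell (1,3)='.' (+6 fires, +8 burnt)
Step 4: cell (1,3)='.' (+4 fires, +6 burnt)
Step 5: cell (1,3)='.' (+2 fires, +4 burnt)
Step 6: cell (1,3)='.' (+0 fires, +2 burnt)
  fire out at step 6

1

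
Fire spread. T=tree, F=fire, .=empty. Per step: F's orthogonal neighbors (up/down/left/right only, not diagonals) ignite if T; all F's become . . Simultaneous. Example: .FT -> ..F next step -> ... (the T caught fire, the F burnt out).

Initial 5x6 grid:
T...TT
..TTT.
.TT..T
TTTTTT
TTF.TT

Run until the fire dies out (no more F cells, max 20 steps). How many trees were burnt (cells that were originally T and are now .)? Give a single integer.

Step 1: +2 fires, +1 burnt (F count now 2)
Step 2: +4 fires, +2 burnt (F count now 4)
Step 3: +4 fires, +4 burnt (F count now 4)
Step 4: +3 fires, +4 burnt (F count now 3)
Step 5: +3 fires, +3 burnt (F count now 3)
Step 6: +1 fires, +3 burnt (F count now 1)
Step 7: +1 fires, +1 burnt (F count now 1)
Step 8: +0 fires, +1 burnt (F count now 0)
Fire out after step 8
Initially T: 19, now '.': 29
Total burnt (originally-T cells now '.'): 18

Answer: 18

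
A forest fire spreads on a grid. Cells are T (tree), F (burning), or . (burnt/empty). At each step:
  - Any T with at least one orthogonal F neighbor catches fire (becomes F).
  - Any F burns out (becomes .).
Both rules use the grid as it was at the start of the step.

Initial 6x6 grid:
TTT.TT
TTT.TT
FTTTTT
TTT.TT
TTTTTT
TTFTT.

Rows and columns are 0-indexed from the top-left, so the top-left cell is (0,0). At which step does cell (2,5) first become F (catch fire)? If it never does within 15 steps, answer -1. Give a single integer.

Step 1: cell (2,5)='T' (+6 fires, +2 burnt)
Step 2: cell (2,5)='T' (+10 fires, +6 burnt)
Step 3: cell (2,5)='T' (+4 fires, +10 burnt)
Step 4: cell (2,5)='T' (+4 fires, +4 burnt)
Step 5: cell (2,5)='F' (+3 fires, +4 burnt)
  -> target ignites at step 5
Step 6: cell (2,5)='.' (+2 fires, +3 burnt)
Step 7: cell (2,5)='.' (+1 fires, +2 burnt)
Step 8: cell (2,5)='.' (+0 fires, +1 burnt)
  fire out at step 8

5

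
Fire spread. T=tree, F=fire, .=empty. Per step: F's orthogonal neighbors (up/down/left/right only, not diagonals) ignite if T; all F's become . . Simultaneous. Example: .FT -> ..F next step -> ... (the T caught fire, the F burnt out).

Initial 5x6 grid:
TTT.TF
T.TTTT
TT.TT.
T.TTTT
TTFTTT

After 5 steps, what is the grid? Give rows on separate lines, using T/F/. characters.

Step 1: 5 trees catch fire, 2 burn out
  TTT.F.
  T.TTTF
  TT.TT.
  T.FTTT
  TF.FTT
Step 2: 4 trees catch fire, 5 burn out
  TTT...
  T.TTF.
  TT.TT.
  T..FTT
  F...FT
Step 3: 6 trees catch fire, 4 burn out
  TTT...
  T.TF..
  TT.FF.
  F...FT
  .....F
Step 4: 3 trees catch fire, 6 burn out
  TTT...
  T.F...
  FT....
  .....F
  ......
Step 5: 3 trees catch fire, 3 burn out
  TTF...
  F.....
  .F....
  ......
  ......

TTF...
F.....
.F....
......
......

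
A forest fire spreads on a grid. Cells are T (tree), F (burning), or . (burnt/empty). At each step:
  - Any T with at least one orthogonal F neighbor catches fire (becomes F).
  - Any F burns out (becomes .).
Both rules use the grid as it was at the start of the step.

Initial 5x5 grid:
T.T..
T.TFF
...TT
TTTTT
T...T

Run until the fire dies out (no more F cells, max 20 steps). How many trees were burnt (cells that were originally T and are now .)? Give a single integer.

Answer: 11

Derivation:
Step 1: +3 fires, +2 burnt (F count now 3)
Step 2: +3 fires, +3 burnt (F count now 3)
Step 3: +2 fires, +3 burnt (F count now 2)
Step 4: +1 fires, +2 burnt (F count now 1)
Step 5: +1 fires, +1 burnt (F count now 1)
Step 6: +1 fires, +1 burnt (F count now 1)
Step 7: +0 fires, +1 burnt (F count now 0)
Fire out after step 7
Initially T: 13, now '.': 23
Total burnt (originally-T cells now '.'): 11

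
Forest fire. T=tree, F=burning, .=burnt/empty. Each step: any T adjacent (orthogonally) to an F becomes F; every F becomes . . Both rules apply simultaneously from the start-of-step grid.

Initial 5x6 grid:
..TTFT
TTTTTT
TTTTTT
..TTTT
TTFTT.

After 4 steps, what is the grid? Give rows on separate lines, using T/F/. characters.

Step 1: 6 trees catch fire, 2 burn out
  ..TF.F
  TTTTFT
  TTTTTT
  ..FTTT
  TF.FT.
Step 2: 8 trees catch fire, 6 burn out
  ..F...
  TTTF.F
  TTFTFT
  ...FTT
  F...F.
Step 3: 5 trees catch fire, 8 burn out
  ......
  TTF...
  TF.F.F
  ....FT
  ......
Step 4: 3 trees catch fire, 5 burn out
  ......
  TF....
  F.....
  .....F
  ......

......
TF....
F.....
.....F
......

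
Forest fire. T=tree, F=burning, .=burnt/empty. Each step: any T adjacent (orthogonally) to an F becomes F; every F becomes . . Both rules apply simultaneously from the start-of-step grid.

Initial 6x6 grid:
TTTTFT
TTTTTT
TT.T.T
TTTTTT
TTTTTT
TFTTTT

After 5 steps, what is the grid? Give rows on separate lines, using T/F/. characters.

Step 1: 6 trees catch fire, 2 burn out
  TTTF.F
  TTTTFT
  TT.T.T
  TTTTTT
  TFTTTT
  F.FTTT
Step 2: 7 trees catch fire, 6 burn out
  TTF...
  TTTF.F
  TT.T.T
  TFTTTT
  F.FTTT
  ...FTT
Step 3: 9 trees catch fire, 7 burn out
  TF....
  TTF...
  TF.F.F
  F.FTTT
  ...FTT
  ....FT
Step 4: 7 trees catch fire, 9 burn out
  F.....
  TF....
  F.....
  ...FTF
  ....FT
  .....F
Step 5: 3 trees catch fire, 7 burn out
  ......
  F.....
  ......
  ....F.
  .....F
  ......

......
F.....
......
....F.
.....F
......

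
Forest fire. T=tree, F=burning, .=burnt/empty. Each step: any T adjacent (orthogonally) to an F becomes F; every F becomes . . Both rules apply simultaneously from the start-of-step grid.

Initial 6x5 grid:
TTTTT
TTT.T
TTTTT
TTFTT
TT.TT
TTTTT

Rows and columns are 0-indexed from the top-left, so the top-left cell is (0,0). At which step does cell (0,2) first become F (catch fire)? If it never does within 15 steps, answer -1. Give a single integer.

Step 1: cell (0,2)='T' (+3 fires, +1 burnt)
Step 2: cell (0,2)='T' (+7 fires, +3 burnt)
Step 3: cell (0,2)='F' (+8 fires, +7 burnt)
  -> target ignites at step 3
Step 4: cell (0,2)='.' (+7 fires, +8 burnt)
Step 5: cell (0,2)='.' (+2 fires, +7 burnt)
Step 6: cell (0,2)='.' (+0 fires, +2 burnt)
  fire out at step 6

3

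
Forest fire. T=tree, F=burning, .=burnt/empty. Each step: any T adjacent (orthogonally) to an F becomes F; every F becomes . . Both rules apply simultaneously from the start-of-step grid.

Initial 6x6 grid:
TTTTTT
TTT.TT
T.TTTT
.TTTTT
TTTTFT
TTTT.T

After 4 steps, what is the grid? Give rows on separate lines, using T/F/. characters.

Step 1: 3 trees catch fire, 1 burn out
  TTTTTT
  TTT.TT
  T.TTTT
  .TTTFT
  TTTF.F
  TTTT.T
Step 2: 6 trees catch fire, 3 burn out
  TTTTTT
  TTT.TT
  T.TTFT
  .TTF.F
  TTF...
  TTTF.F
Step 3: 6 trees catch fire, 6 burn out
  TTTTTT
  TTT.FT
  T.TF.F
  .TF...
  TF....
  TTF...
Step 4: 6 trees catch fire, 6 burn out
  TTTTFT
  TTT..F
  T.F...
  .F....
  F.....
  TF....

TTTTFT
TTT..F
T.F...
.F....
F.....
TF....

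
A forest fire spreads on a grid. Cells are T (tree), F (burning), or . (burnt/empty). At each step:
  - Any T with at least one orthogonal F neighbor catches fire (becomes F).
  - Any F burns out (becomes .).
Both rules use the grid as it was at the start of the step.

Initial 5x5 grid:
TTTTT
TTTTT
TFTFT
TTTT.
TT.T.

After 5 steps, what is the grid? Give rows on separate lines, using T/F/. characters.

Step 1: 7 trees catch fire, 2 burn out
  TTTTT
  TFTFT
  F.F.F
  TFTF.
  TT.T.
Step 2: 9 trees catch fire, 7 burn out
  TFTFT
  F.F.F
  .....
  F.F..
  TF.F.
Step 3: 4 trees catch fire, 9 burn out
  F.F.F
  .....
  .....
  .....
  F....
Step 4: 0 trees catch fire, 4 burn out
  .....
  .....
  .....
  .....
  .....
Step 5: 0 trees catch fire, 0 burn out
  .....
  .....
  .....
  .....
  .....

.....
.....
.....
.....
.....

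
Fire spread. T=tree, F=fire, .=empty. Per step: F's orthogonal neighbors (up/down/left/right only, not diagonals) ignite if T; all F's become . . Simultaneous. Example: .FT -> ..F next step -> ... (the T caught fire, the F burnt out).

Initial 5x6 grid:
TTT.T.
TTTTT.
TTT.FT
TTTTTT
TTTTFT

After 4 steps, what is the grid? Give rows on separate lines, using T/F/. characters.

Step 1: 5 trees catch fire, 2 burn out
  TTT.T.
  TTTTF.
  TTT..F
  TTTTFT
  TTTF.F
Step 2: 5 trees catch fire, 5 burn out
  TTT.F.
  TTTF..
  TTT...
  TTTF.F
  TTF...
Step 3: 3 trees catch fire, 5 burn out
  TTT...
  TTF...
  TTT...
  TTF...
  TF....
Step 4: 5 trees catch fire, 3 burn out
  TTF...
  TF....
  TTF...
  TF....
  F.....

TTF...
TF....
TTF...
TF....
F.....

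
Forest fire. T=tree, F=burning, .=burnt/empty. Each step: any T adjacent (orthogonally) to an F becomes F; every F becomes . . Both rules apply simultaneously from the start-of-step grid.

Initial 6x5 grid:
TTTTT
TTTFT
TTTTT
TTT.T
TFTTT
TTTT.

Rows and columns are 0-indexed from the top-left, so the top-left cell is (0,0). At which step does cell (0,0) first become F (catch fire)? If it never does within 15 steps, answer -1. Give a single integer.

Step 1: cell (0,0)='T' (+8 fires, +2 burnt)
Step 2: cell (0,0)='T' (+11 fires, +8 burnt)
Step 3: cell (0,0)='T' (+6 fires, +11 burnt)
Step 4: cell (0,0)='F' (+1 fires, +6 burnt)
  -> target ignites at step 4
Step 5: cell (0,0)='.' (+0 fires, +1 burnt)
  fire out at step 5

4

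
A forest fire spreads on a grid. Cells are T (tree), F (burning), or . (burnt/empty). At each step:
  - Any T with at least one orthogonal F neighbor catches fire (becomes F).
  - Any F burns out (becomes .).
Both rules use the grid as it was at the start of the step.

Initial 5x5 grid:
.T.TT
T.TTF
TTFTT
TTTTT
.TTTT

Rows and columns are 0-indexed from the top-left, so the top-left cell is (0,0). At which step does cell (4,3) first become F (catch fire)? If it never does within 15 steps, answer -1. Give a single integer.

Step 1: cell (4,3)='T' (+7 fires, +2 burnt)
Step 2: cell (4,3)='T' (+6 fires, +7 burnt)
Step 3: cell (4,3)='F' (+5 fires, +6 burnt)
  -> target ignites at step 3
Step 4: cell (4,3)='.' (+0 fires, +5 burnt)
  fire out at step 4

3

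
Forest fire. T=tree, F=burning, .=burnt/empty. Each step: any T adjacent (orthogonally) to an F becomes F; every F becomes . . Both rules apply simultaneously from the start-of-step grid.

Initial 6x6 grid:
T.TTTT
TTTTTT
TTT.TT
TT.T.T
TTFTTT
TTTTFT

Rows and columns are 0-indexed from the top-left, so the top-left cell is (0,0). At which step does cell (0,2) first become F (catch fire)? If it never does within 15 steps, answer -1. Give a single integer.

Step 1: cell (0,2)='T' (+6 fires, +2 burnt)
Step 2: cell (0,2)='T' (+5 fires, +6 burnt)
Step 3: cell (0,2)='T' (+4 fires, +5 burnt)
Step 4: cell (0,2)='T' (+4 fires, +4 burnt)
Step 5: cell (0,2)='T' (+4 fires, +4 burnt)
Step 6: cell (0,2)='F' (+5 fires, +4 burnt)
  -> target ignites at step 6
Step 7: cell (0,2)='.' (+2 fires, +5 burnt)
Step 8: cell (0,2)='.' (+0 fires, +2 burnt)
  fire out at step 8

6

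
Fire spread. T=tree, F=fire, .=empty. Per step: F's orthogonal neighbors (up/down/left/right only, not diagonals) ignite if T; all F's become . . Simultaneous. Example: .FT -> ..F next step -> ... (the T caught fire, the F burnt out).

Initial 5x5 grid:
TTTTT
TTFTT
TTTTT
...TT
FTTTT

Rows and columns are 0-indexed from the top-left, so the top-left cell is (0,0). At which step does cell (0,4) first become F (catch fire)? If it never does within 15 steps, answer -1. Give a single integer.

Step 1: cell (0,4)='T' (+5 fires, +2 burnt)
Step 2: cell (0,4)='T' (+7 fires, +5 burnt)
Step 3: cell (0,4)='F' (+6 fires, +7 burnt)
  -> target ignites at step 3
Step 4: cell (0,4)='.' (+2 fires, +6 burnt)
Step 5: cell (0,4)='.' (+0 fires, +2 burnt)
  fire out at step 5

3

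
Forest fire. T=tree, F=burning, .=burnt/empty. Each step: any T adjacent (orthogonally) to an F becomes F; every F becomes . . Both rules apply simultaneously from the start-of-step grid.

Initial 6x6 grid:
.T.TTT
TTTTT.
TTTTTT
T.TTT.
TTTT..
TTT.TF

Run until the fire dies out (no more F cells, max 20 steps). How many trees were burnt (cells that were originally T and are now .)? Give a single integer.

Answer: 1

Derivation:
Step 1: +1 fires, +1 burnt (F count now 1)
Step 2: +0 fires, +1 burnt (F count now 0)
Fire out after step 2
Initially T: 27, now '.': 10
Total burnt (originally-T cells now '.'): 1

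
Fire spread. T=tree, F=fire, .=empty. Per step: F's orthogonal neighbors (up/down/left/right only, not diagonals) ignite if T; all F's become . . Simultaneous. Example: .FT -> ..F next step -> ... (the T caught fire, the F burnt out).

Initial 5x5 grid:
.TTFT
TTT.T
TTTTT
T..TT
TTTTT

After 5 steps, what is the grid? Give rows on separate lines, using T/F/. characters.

Step 1: 2 trees catch fire, 1 burn out
  .TF.F
  TTT.T
  TTTTT
  T..TT
  TTTTT
Step 2: 3 trees catch fire, 2 burn out
  .F...
  TTF.F
  TTTTT
  T..TT
  TTTTT
Step 3: 3 trees catch fire, 3 burn out
  .....
  TF...
  TTFTF
  T..TT
  TTTTT
Step 4: 4 trees catch fire, 3 burn out
  .....
  F....
  TF.F.
  T..TF
  TTTTT
Step 5: 3 trees catch fire, 4 burn out
  .....
  .....
  F....
  T..F.
  TTTTF

.....
.....
F....
T..F.
TTTTF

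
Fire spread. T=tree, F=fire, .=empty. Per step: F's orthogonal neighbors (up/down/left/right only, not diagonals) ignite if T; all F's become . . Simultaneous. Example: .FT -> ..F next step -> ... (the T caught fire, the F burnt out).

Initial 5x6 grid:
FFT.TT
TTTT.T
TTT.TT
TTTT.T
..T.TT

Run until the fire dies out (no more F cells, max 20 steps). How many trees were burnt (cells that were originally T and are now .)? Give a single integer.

Answer: 13

Derivation:
Step 1: +3 fires, +2 burnt (F count now 3)
Step 2: +3 fires, +3 burnt (F count now 3)
Step 3: +4 fires, +3 burnt (F count now 4)
Step 4: +1 fires, +4 burnt (F count now 1)
Step 5: +2 fires, +1 burnt (F count now 2)
Step 6: +0 fires, +2 burnt (F count now 0)
Fire out after step 6
Initially T: 21, now '.': 22
Total burnt (originally-T cells now '.'): 13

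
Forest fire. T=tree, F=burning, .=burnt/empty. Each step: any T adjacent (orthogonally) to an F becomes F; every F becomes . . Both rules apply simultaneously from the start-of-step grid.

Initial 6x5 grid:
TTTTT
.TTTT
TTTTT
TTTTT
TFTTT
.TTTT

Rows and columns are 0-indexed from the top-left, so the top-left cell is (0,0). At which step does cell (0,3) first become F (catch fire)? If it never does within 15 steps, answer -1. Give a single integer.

Step 1: cell (0,3)='T' (+4 fires, +1 burnt)
Step 2: cell (0,3)='T' (+5 fires, +4 burnt)
Step 3: cell (0,3)='T' (+6 fires, +5 burnt)
Step 4: cell (0,3)='T' (+5 fires, +6 burnt)
Step 5: cell (0,3)='T' (+4 fires, +5 burnt)
Step 6: cell (0,3)='F' (+2 fires, +4 burnt)
  -> target ignites at step 6
Step 7: cell (0,3)='.' (+1 fires, +2 burnt)
Step 8: cell (0,3)='.' (+0 fires, +1 burnt)
  fire out at step 8

6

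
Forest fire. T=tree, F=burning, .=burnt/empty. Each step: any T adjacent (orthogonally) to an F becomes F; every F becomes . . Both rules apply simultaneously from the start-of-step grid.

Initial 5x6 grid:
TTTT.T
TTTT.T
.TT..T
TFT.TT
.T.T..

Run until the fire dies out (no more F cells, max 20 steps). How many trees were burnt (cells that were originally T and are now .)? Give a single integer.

Answer: 13

Derivation:
Step 1: +4 fires, +1 burnt (F count now 4)
Step 2: +2 fires, +4 burnt (F count now 2)
Step 3: +3 fires, +2 burnt (F count now 3)
Step 4: +3 fires, +3 burnt (F count now 3)
Step 5: +1 fires, +3 burnt (F count now 1)
Step 6: +0 fires, +1 burnt (F count now 0)
Fire out after step 6
Initially T: 19, now '.': 24
Total burnt (originally-T cells now '.'): 13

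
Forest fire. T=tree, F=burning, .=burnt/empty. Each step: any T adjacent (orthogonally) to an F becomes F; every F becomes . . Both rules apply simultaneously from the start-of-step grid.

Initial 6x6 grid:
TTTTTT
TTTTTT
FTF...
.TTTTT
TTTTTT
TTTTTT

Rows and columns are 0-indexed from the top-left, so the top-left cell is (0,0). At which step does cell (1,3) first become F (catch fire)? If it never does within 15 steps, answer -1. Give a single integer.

Step 1: cell (1,3)='T' (+4 fires, +2 burnt)
Step 2: cell (1,3)='F' (+7 fires, +4 burnt)
  -> target ignites at step 2
Step 3: cell (1,3)='.' (+7 fires, +7 burnt)
Step 4: cell (1,3)='.' (+7 fires, +7 burnt)
Step 5: cell (1,3)='.' (+4 fires, +7 burnt)
Step 6: cell (1,3)='.' (+1 fires, +4 burnt)
Step 7: cell (1,3)='.' (+0 fires, +1 burnt)
  fire out at step 7

2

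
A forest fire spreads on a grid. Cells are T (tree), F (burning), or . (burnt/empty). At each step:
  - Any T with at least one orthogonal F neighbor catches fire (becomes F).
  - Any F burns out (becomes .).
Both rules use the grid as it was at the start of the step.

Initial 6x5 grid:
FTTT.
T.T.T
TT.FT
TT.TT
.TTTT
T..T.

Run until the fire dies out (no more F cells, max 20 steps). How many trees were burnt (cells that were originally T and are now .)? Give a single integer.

Answer: 18

Derivation:
Step 1: +4 fires, +2 burnt (F count now 4)
Step 2: +5 fires, +4 burnt (F count now 5)
Step 3: +7 fires, +5 burnt (F count now 7)
Step 4: +2 fires, +7 burnt (F count now 2)
Step 5: +0 fires, +2 burnt (F count now 0)
Fire out after step 5
Initially T: 19, now '.': 29
Total burnt (originally-T cells now '.'): 18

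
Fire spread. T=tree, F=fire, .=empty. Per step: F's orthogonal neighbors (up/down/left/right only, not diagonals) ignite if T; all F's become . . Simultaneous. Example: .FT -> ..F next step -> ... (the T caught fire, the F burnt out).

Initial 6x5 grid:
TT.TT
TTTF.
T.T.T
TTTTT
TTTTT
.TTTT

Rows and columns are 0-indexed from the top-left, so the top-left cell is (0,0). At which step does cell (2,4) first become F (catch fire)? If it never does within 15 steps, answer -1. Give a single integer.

Step 1: cell (2,4)='T' (+2 fires, +1 burnt)
Step 2: cell (2,4)='T' (+3 fires, +2 burnt)
Step 3: cell (2,4)='T' (+3 fires, +3 burnt)
Step 4: cell (2,4)='T' (+5 fires, +3 burnt)
Step 5: cell (2,4)='T' (+5 fires, +5 burnt)
Step 6: cell (2,4)='F' (+5 fires, +5 burnt)
  -> target ignites at step 6
Step 7: cell (2,4)='.' (+1 fires, +5 burnt)
Step 8: cell (2,4)='.' (+0 fires, +1 burnt)
  fire out at step 8

6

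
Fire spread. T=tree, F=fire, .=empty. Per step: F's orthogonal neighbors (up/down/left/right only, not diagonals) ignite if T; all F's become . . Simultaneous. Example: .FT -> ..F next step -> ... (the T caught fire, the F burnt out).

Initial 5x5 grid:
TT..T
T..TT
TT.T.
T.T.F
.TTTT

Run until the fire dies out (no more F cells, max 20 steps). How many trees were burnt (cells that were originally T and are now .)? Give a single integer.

Step 1: +1 fires, +1 burnt (F count now 1)
Step 2: +1 fires, +1 burnt (F count now 1)
Step 3: +1 fires, +1 burnt (F count now 1)
Step 4: +2 fires, +1 burnt (F count now 2)
Step 5: +0 fires, +2 burnt (F count now 0)
Fire out after step 5
Initially T: 15, now '.': 15
Total burnt (originally-T cells now '.'): 5

Answer: 5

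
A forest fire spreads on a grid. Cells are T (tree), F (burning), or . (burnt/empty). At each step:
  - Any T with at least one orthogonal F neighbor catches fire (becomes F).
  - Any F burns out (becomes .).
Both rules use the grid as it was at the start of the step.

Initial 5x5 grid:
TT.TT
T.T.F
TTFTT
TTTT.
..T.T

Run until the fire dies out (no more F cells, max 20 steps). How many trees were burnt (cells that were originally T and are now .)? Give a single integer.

Answer: 15

Derivation:
Step 1: +6 fires, +2 burnt (F count now 6)
Step 2: +5 fires, +6 burnt (F count now 5)
Step 3: +2 fires, +5 burnt (F count now 2)
Step 4: +1 fires, +2 burnt (F count now 1)
Step 5: +1 fires, +1 burnt (F count now 1)
Step 6: +0 fires, +1 burnt (F count now 0)
Fire out after step 6
Initially T: 16, now '.': 24
Total burnt (originally-T cells now '.'): 15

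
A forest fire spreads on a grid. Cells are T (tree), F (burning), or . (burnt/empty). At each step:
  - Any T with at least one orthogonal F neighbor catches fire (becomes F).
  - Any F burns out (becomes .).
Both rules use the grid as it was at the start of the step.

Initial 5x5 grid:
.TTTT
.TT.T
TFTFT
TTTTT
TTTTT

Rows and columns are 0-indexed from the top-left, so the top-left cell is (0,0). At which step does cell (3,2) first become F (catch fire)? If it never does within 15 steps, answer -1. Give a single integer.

Step 1: cell (3,2)='T' (+6 fires, +2 burnt)
Step 2: cell (3,2)='F' (+8 fires, +6 burnt)
  -> target ignites at step 2
Step 3: cell (3,2)='.' (+5 fires, +8 burnt)
Step 4: cell (3,2)='.' (+1 fires, +5 burnt)
Step 5: cell (3,2)='.' (+0 fires, +1 burnt)
  fire out at step 5

2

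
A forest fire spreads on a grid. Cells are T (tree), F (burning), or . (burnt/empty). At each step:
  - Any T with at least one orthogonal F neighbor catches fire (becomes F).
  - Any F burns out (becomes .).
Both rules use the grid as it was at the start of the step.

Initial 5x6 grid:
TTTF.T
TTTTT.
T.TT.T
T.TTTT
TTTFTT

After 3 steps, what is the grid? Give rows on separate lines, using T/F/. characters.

Step 1: 5 trees catch fire, 2 burn out
  TTF..T
  TTTFT.
  T.TT.T
  T.TFTT
  TTF.FT
Step 2: 8 trees catch fire, 5 burn out
  TF...T
  TTF.F.
  T.TF.T
  T.F.FT
  TF...F
Step 3: 5 trees catch fire, 8 burn out
  F....T
  TF....
  T.F..T
  T....F
  F.....

F....T
TF....
T.F..T
T....F
F.....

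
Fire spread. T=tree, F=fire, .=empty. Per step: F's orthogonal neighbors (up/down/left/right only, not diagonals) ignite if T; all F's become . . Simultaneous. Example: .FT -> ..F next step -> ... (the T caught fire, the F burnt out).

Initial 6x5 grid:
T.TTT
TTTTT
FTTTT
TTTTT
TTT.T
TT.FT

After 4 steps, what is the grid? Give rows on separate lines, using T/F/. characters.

Step 1: 4 trees catch fire, 2 burn out
  T.TTT
  FTTTT
  .FTTT
  FTTTT
  TTT.T
  TT..F
Step 2: 6 trees catch fire, 4 burn out
  F.TTT
  .FTTT
  ..FTT
  .FTTT
  FTT.F
  TT...
Step 3: 6 trees catch fire, 6 burn out
  ..TTT
  ..FTT
  ...FT
  ..FTF
  .FT..
  FT...
Step 4: 6 trees catch fire, 6 burn out
  ..FTT
  ...FT
  ....F
  ...F.
  ..F..
  .F...

..FTT
...FT
....F
...F.
..F..
.F...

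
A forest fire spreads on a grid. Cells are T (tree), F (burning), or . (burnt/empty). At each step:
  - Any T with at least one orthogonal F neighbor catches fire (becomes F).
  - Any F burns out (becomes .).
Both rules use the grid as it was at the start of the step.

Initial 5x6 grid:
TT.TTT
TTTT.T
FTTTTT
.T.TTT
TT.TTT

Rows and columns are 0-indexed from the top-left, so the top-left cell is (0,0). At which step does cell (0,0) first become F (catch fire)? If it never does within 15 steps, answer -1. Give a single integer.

Step 1: cell (0,0)='T' (+2 fires, +1 burnt)
Step 2: cell (0,0)='F' (+4 fires, +2 burnt)
  -> target ignites at step 2
Step 3: cell (0,0)='.' (+4 fires, +4 burnt)
Step 4: cell (0,0)='.' (+4 fires, +4 burnt)
Step 5: cell (0,0)='.' (+4 fires, +4 burnt)
Step 6: cell (0,0)='.' (+4 fires, +4 burnt)
Step 7: cell (0,0)='.' (+2 fires, +4 burnt)
Step 8: cell (0,0)='.' (+0 fires, +2 burnt)
  fire out at step 8

2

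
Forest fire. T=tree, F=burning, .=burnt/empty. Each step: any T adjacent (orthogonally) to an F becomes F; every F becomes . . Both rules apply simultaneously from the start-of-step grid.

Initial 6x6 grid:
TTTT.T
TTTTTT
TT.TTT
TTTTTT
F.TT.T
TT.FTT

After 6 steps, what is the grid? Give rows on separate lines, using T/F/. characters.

Step 1: 4 trees catch fire, 2 burn out
  TTTT.T
  TTTTTT
  TT.TTT
  FTTTTT
  ..TF.T
  FT..FT
Step 2: 6 trees catch fire, 4 burn out
  TTTT.T
  TTTTTT
  FT.TTT
  .FTFTT
  ..F..T
  .F...F
Step 3: 6 trees catch fire, 6 burn out
  TTTT.T
  FTTTTT
  .F.FTT
  ..F.FT
  .....F
  ......
Step 4: 5 trees catch fire, 6 burn out
  FTTT.T
  .FTFTT
  ....FT
  .....F
  ......
  ......
Step 5: 5 trees catch fire, 5 burn out
  .FTF.T
  ..F.FT
  .....F
  ......
  ......
  ......
Step 6: 2 trees catch fire, 5 burn out
  ..F..T
  .....F
  ......
  ......
  ......
  ......

..F..T
.....F
......
......
......
......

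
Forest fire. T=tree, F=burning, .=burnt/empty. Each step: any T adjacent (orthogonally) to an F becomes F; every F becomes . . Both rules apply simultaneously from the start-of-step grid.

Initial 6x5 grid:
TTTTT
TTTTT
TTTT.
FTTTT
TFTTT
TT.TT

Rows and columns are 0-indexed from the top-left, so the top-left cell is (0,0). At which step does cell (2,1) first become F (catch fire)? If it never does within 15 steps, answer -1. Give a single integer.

Step 1: cell (2,1)='T' (+5 fires, +2 burnt)
Step 2: cell (2,1)='F' (+5 fires, +5 burnt)
  -> target ignites at step 2
Step 3: cell (2,1)='.' (+6 fires, +5 burnt)
Step 4: cell (2,1)='.' (+5 fires, +6 burnt)
Step 5: cell (2,1)='.' (+2 fires, +5 burnt)
Step 6: cell (2,1)='.' (+2 fires, +2 burnt)
Step 7: cell (2,1)='.' (+1 fires, +2 burnt)
Step 8: cell (2,1)='.' (+0 fires, +1 burnt)
  fire out at step 8

2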